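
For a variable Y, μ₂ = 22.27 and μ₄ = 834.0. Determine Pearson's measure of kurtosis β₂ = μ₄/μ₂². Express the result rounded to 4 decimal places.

1.6816

μ₂² = 22.27² = 495.95290
μ₄/μ₂² = 834.0 / 495.95290 = 1.68161
β₂ ≈ 1.6816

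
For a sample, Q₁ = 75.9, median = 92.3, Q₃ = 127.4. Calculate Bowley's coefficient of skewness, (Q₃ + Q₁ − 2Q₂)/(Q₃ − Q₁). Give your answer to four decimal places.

numerator: Q₃ + Q₁ − 2Q₂ = 127.4 + 75.9 − 2×92.3 = 18.7000
denominator: Q₃ − Q₁ = 127.4 − 75.9 = 51.5000
Bowley skewness = 18.7000 / 51.5000 ≈ 0.3631

0.3631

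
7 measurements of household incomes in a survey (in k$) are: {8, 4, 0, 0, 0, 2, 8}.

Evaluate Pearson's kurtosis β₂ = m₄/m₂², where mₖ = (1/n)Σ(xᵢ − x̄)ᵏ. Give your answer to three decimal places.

1.585

x̄ = 3.1429
Σ(xᵢ − x̄)² = 78.8571 ⇒ m₂ = 11.26531
Σ(xᵢ − x̄)⁴ = 1408.0933 ⇒ m₄ = 201.15618
m₂² = 126.90712
β₂ = m₄/m₂² = 201.15618 / 126.90712 ≈ 1.585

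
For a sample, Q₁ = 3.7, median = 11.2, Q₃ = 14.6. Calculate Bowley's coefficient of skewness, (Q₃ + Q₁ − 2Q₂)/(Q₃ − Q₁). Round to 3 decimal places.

-0.376

numerator: Q₃ + Q₁ − 2Q₂ = 14.6 + 3.7 − 2×11.2 = -4.1000
denominator: Q₃ − Q₁ = 14.6 − 3.7 = 10.9000
Bowley skewness = -4.1000 / 10.9000 ≈ -0.376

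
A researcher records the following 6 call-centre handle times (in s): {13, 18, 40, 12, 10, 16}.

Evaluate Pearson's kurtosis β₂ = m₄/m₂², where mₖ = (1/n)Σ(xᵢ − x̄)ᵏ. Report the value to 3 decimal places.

3.736

x̄ = 18.1667
Σ(xᵢ − x̄)² = 612.8333 ⇒ m₂ = 102.13889
Σ(xᵢ − x̄)⁴ = 233866.4861 ⇒ m₄ = 38977.74769
m₂² = 10432.35262
β₂ = m₄/m₂² = 38977.74769 / 10432.35262 ≈ 3.736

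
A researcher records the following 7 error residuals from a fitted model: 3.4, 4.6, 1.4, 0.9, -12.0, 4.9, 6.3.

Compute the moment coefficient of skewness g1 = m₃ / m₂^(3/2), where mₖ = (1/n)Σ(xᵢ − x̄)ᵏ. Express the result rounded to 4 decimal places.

x̄ = (3.4 + 4.6 + 1.4 + 0.9 - 12.0 + 4.9 + 6.3) / 7 = 1.3571
deviations (xᵢ − x̄): 2.0429, 3.2429, 0.0429, -0.4571, -13.3571, 3.5429, 4.9429
Σ(xᵢ − x̄)² = 230.2971 ⇒ m₂ = 230.2971/7 = 32.89959
Σ(xᵢ − x̄)³ = -2175.3268 ⇒ m₃ = -2175.3268/7 = -310.76097
m₂^(3/2) = 32.89959^(1.5) = 188.70602
g1 = m₃ / m₂^(3/2) = -310.76097 / 188.70602 ≈ -1.6468

-1.6468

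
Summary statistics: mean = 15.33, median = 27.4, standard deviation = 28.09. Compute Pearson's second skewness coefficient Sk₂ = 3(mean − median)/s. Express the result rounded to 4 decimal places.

-1.2891

Sk₂ = 3(15.33 − 27.4) / 28.09 = 3 × -12.0700 / 28.09
    = -36.2100 / 28.09 ≈ -1.2891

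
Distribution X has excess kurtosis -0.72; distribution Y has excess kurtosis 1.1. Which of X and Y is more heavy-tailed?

Higher excess kurtosis ⇒ heavier tails relative to the normal distribution.
-0.72 vs 1.1: the larger is 1.1, so Y has heavier tails. (Y is leptokurtic — heavier-than-normal tails; the other is platykurtic.)

Y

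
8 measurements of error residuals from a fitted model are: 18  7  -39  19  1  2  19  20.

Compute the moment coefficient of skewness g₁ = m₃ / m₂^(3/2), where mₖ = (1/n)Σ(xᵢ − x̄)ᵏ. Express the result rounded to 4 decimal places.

-1.6013

x̄ = (18 + 7 - 39 + 19 + 1 + 2 + 19 + 20) / 8 = 5.8750
deviations (xᵢ − x̄): 12.1250, 1.1250, -44.8750, 13.1250, -4.8750, -3.8750, 13.1250, 14.1250
Σ(xᵢ − x̄)² = 2744.8750 ⇒ m₂ = 2744.8750/8 = 343.10938
Σ(xᵢ − x̄)³ = -81417.6563 ⇒ m₃ = -81417.6563/8 = -10177.20703
m₂^(3/2) = 343.10938^(1.5) = 6355.48762
g₁ = m₃ / m₂^(3/2) = -10177.20703 / 6355.48762 ≈ -1.6013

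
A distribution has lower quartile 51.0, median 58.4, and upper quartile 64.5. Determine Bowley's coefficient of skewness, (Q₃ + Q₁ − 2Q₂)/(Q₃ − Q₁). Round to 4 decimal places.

numerator: Q₃ + Q₁ − 2Q₂ = 64.5 + 51.0 − 2×58.4 = -1.3000
denominator: Q₃ − Q₁ = 64.5 − 51.0 = 13.5000
Bowley skewness = -1.3000 / 13.5000 ≈ -0.0963

-0.0963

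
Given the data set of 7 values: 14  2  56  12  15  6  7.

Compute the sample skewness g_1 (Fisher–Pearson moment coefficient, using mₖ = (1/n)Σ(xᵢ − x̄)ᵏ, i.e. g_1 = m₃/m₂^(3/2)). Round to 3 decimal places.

x̄ = (14 + 2 + 56 + 12 + 15 + 6 + 7) / 7 = 16.0000
deviations (xᵢ − x̄): -2.0000, -14.0000, 40.0000, -4.0000, -1.0000, -10.0000, -9.0000
Σ(xᵢ − x̄)² = 1998.0000 ⇒ m₂ = 1998.0000/7 = 285.42857
Σ(xᵢ − x̄)³ = 59454.0000 ⇒ m₃ = 59454.0000/7 = 8493.42857
m₂^(3/2) = 285.42857^(1.5) = 4822.21052
g_1 = m₃ / m₂^(3/2) = 8493.42857 / 4822.21052 ≈ 1.761

1.761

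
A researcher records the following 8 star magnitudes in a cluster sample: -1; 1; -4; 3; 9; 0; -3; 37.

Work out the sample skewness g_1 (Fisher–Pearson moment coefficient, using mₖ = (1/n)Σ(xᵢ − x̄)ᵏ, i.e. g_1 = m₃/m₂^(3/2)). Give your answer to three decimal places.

1.899

x̄ = (-1 + 1 - 4 + 3 + 9 + 0 - 3 + 37) / 8 = 5.2500
deviations (xᵢ − x̄): -6.2500, -4.2500, -9.2500, -2.2500, 3.7500, -5.2500, -8.2500, 31.7500
Σ(xᵢ − x̄)² = 1265.5000 ⇒ m₂ = 1265.5000/8 = 158.18750
Σ(xᵢ − x̄)³ = 30228.7500 ⇒ m₃ = 30228.7500/8 = 3778.59375
m₂^(3/2) = 158.18750^(1.5) = 1989.56551
g_1 = m₃ / m₂^(3/2) = 3778.59375 / 1989.56551 ≈ 1.899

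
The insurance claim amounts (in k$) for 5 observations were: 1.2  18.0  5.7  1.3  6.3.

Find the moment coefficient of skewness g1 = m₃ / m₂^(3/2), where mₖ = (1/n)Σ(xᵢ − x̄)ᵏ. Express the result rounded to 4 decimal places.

1.0672

x̄ = (1.2 + 18.0 + 5.7 + 1.3 + 6.3) / 5 = 6.5000
deviations (xᵢ − x̄): -5.3000, 11.5000, -0.8000, -5.2000, -0.2000
Σ(xᵢ − x̄)² = 188.0600 ⇒ m₂ = 188.0600/5 = 37.61200
Σ(xᵢ − x̄)³ = 1230.8700 ⇒ m₃ = 1230.8700/5 = 246.17400
m₂^(3/2) = 37.61200^(1.5) = 230.66922
g1 = m₃ / m₂^(3/2) = 246.17400 / 230.66922 ≈ 1.0672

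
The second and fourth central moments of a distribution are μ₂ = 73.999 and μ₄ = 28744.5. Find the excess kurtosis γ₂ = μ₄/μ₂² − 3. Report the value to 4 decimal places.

μ₂² = 73.999² = 5475.85200
μ₄/μ₂² = 28744.5 / 5475.85200 = 5.24932
γ₂ = 5.24932 − 3 ≈ 2.2493

2.2493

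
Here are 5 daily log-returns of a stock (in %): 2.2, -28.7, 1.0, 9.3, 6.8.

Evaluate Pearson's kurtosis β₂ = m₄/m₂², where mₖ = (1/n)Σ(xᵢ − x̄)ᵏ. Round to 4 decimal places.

3.0208

x̄ = -1.8800
Σ(xᵢ − x̄)² = 944.5880 ⇒ m₂ = 188.91760
Σ(xᵢ − x̄)⁴ = 539055.8058 ⇒ m₄ = 107811.16116
m₂² = 35689.85959
β₂ = m₄/m₂² = 107811.16116 / 35689.85959 ≈ 3.0208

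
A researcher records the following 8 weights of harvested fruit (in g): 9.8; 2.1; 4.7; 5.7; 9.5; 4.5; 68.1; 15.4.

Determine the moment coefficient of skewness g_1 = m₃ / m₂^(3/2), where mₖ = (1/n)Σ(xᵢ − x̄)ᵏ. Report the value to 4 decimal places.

2.1109

x̄ = (9.8 + 2.1 + 4.7 + 5.7 + 9.5 + 4.5 + 68.1 + 15.4) / 8 = 14.9750
deviations (xᵢ − x̄): -5.1750, -12.8750, -10.2750, -9.2750, -5.4750, -10.4750, 53.1250, 0.4250
Σ(xᵢ − x̄)² = 3346.2950 ⇒ m₂ = 3346.2950/8 = 418.28687
Σ(xᵢ − x̄)³ = 144463.9462 ⇒ m₃ = 144463.9462/8 = 18057.99328
m₂^(3/2) = 418.28687^(1.5) = 8554.82946
g_1 = m₃ / m₂^(3/2) = 18057.99328 / 8554.82946 ≈ 2.1109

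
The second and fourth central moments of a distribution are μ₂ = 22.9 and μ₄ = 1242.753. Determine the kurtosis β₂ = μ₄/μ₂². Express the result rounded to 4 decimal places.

μ₂² = 22.9² = 524.41000
μ₄/μ₂² = 1242.753 / 524.41000 = 2.36981
β₂ ≈ 2.3698

2.3698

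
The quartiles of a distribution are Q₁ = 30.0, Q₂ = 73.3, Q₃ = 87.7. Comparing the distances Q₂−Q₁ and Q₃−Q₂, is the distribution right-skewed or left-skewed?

Q₂ − Q₁ = 43.3;  Q₃ − Q₂ = 14.4
Q₂ − Q₁ > Q₃ − Q₂ ⇒ the lower half is more spread out ⇒ left-skewed.

left-skewed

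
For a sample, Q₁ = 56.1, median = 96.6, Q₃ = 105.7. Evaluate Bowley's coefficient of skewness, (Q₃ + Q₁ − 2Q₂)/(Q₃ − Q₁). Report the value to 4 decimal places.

numerator: Q₃ + Q₁ − 2Q₂ = 105.7 + 56.1 − 2×96.6 = -31.4000
denominator: Q₃ − Q₁ = 105.7 − 56.1 = 49.6000
Bowley skewness = -31.4000 / 49.6000 ≈ -0.6331

-0.6331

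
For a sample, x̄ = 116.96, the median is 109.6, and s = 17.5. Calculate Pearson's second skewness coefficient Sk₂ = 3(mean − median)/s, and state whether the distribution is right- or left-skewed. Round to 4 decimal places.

Sk₂ = 3(116.96 − 109.6) / 17.5 = 3 × 7.3600 / 17.5
    = 22.0800 / 17.5 ≈ 1.2617
Sk₂ > 0 ⇒ mean > median ⇒ right-skewed (positive skew).

1.2617, right-skewed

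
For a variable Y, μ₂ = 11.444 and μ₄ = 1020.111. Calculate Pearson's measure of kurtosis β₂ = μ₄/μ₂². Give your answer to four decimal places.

μ₂² = 11.444² = 130.96514
μ₄/μ₂² = 1020.111 / 130.96514 = 7.78918
β₂ ≈ 7.7892

7.7892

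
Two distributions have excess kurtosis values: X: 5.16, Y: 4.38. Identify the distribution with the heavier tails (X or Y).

X

Higher excess kurtosis ⇒ heavier tails relative to the normal distribution.
5.16 vs 4.38: the larger is 5.16, so X has heavier tails.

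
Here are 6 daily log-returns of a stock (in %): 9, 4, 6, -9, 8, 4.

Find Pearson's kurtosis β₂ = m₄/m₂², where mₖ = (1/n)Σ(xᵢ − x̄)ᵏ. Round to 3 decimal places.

x̄ = 3.6667
Σ(xᵢ − x̄)² = 213.3333 ⇒ m₂ = 35.55556
Σ(xᵢ − x̄)⁴ = 26933.7778 ⇒ m₄ = 4488.96296
m₂² = 1264.19753
β₂ = m₄/m₂² = 4488.96296 / 1264.19753 ≈ 3.551

3.551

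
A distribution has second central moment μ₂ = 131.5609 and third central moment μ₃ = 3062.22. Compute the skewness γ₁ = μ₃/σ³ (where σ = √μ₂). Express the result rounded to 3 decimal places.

σ = √μ₂ = √131.5609 = 11.47000
σ³ = μ₂^(3/2) = 1509.00352
γ₁ = μ₃/σ³ = 3062.22 / 1509.00352 ≈ 2.029

2.029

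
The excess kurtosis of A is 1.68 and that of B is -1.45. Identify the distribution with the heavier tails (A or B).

Higher excess kurtosis ⇒ heavier tails relative to the normal distribution.
1.68 vs -1.45: the larger is 1.68, so A has heavier tails. (A is leptokurtic — heavier-than-normal tails; the other is platykurtic.)

A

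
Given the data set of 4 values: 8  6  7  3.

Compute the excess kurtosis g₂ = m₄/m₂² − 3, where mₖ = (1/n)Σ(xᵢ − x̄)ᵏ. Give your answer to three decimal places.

x̄ = 6.0000
Σ(xᵢ − x̄)² = 14.0000 ⇒ m₂ = 3.50000
Σ(xᵢ − x̄)⁴ = 98.0000 ⇒ m₄ = 24.50000
m₂² = 12.25000
g₂ = m₄/m₂² − 3 = 2.00000 − 3 ≈ -1.000

-1.000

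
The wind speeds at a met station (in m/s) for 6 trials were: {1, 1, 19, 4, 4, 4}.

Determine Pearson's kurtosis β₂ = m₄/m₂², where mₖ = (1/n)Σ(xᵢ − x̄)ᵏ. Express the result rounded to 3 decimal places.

x̄ = 5.5000
Σ(xᵢ − x̄)² = 229.5000 ⇒ m₂ = 38.25000
Σ(xᵢ − x̄)⁴ = 34050.3750 ⇒ m₄ = 5675.06250
m₂² = 1463.06250
β₂ = m₄/m₂² = 5675.06250 / 1463.06250 ≈ 3.879

3.879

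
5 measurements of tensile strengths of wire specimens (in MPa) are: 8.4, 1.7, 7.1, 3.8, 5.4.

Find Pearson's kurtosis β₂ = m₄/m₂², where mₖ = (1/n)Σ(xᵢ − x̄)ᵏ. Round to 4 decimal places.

1.7440

x̄ = 5.2800
Σ(xᵢ − x̄)² = 28.0680 ⇒ m₂ = 5.61360
Σ(xᵢ − x̄)⁴ = 274.7887 ⇒ m₄ = 54.95774
m₂² = 31.51250
β₂ = m₄/m₂² = 54.95774 / 31.51250 ≈ 1.7440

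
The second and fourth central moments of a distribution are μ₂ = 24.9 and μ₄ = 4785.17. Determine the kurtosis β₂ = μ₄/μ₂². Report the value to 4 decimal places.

7.7179

μ₂² = 24.9² = 620.01000
μ₄/μ₂² = 4785.17 / 620.01000 = 7.71789
β₂ ≈ 7.7179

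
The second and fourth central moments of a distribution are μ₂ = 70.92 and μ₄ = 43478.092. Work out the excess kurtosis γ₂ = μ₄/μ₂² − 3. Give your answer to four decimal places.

5.6444

μ₂² = 70.92² = 5029.64640
μ₄/μ₂² = 43478.092 / 5029.64640 = 8.64436
γ₂ = 8.64436 − 3 ≈ 5.6444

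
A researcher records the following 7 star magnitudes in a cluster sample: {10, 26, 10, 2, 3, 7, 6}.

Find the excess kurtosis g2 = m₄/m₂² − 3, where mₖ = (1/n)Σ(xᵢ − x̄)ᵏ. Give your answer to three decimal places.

0.930

x̄ = 9.1429
Σ(xᵢ − x̄)² = 388.8571 ⇒ m₂ = 55.55102
Σ(xᵢ − x̄)⁴ = 84895.4810 ⇒ m₄ = 12127.92586
m₂² = 3085.91587
g2 = m₄/m₂² − 3 = 3.93009 − 3 ≈ 0.930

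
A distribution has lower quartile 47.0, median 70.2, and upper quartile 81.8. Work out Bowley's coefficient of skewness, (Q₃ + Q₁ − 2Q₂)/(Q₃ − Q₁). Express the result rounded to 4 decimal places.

numerator: Q₃ + Q₁ − 2Q₂ = 81.8 + 47.0 − 2×70.2 = -11.6000
denominator: Q₃ − Q₁ = 81.8 − 47.0 = 34.8000
Bowley skewness = -11.6000 / 34.8000 ≈ -0.3333

-0.3333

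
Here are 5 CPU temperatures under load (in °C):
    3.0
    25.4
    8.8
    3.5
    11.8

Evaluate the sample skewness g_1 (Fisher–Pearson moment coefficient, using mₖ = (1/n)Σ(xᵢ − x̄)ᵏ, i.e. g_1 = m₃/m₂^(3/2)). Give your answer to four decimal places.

0.9397

x̄ = (3.0 + 25.4 + 8.8 + 3.5 + 11.8) / 5 = 10.5000
deviations (xᵢ − x̄): -7.5000, 14.9000, -1.7000, -7.0000, 1.3000
Σ(xᵢ − x̄)² = 331.8400 ⇒ m₂ = 331.8400/5 = 66.36800
Σ(xᵢ − x̄)³ = 2540.3580 ⇒ m₃ = 2540.3580/5 = 508.07160
m₂^(3/2) = 66.36800^(1.5) = 540.67725
g_1 = m₃ / m₂^(3/2) = 508.07160 / 540.67725 ≈ 0.9397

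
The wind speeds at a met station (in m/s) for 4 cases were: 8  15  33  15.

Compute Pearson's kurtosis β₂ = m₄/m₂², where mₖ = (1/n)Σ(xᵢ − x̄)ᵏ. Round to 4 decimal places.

x̄ = 17.7500
Σ(xᵢ − x̄)² = 342.7500 ⇒ m₂ = 85.68750
Σ(xᵢ − x̄)⁴ = 63236.5781 ⇒ m₄ = 15809.14453
m₂² = 7342.34766
β₂ = m₄/m₂² = 15809.14453 / 7342.34766 ≈ 2.1531

2.1531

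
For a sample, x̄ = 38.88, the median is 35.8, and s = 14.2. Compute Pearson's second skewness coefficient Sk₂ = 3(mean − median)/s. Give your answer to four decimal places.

0.6507

Sk₂ = 3(38.88 − 35.8) / 14.2 = 3 × 3.0800 / 14.2
    = 9.2400 / 14.2 ≈ 0.6507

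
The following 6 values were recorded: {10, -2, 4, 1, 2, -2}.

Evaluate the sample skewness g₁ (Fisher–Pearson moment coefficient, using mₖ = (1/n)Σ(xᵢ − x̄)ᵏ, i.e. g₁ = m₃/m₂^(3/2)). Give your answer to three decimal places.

x̄ = (10 - 2 + 4 + 1 + 2 - 2) / 6 = 2.1667
deviations (xᵢ − x̄): 7.8333, -4.1667, 1.8333, -1.1667, -0.1667, -4.1667
Σ(xᵢ − x̄)² = 100.8333 ⇒ m₂ = 100.8333/6 = 16.80556
Σ(xᵢ − x̄)³ = 340.5556 ⇒ m₃ = 340.5556/6 = 56.75926
m₂^(3/2) = 16.80556^(1.5) = 68.89367
g₁ = m₃ / m₂^(3/2) = 56.75926 / 68.89367 ≈ 0.824

0.824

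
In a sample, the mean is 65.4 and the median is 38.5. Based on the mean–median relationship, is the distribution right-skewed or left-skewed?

right-skewed

mean − median = 65.4 − 38.5 = 26.9
mean > median ⇒ the longer tail is on the right ⇒ right-skewed (positively skewed).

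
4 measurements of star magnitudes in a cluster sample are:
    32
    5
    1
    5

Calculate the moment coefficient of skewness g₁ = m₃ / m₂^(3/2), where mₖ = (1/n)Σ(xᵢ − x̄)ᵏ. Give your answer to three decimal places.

1.093

x̄ = (32 + 5 + 1 + 5) / 4 = 10.7500
deviations (xᵢ − x̄): 21.2500, -5.7500, -9.7500, -5.7500
Σ(xᵢ − x̄)² = 612.7500 ⇒ m₂ = 612.7500/4 = 153.18750
Σ(xᵢ − x̄)³ = 8288.6250 ⇒ m₃ = 8288.6250/4 = 2072.15625
m₂^(3/2) = 153.18750^(1.5) = 1895.98542
g₁ = m₃ / m₂^(3/2) = 2072.15625 / 1895.98542 ≈ 1.093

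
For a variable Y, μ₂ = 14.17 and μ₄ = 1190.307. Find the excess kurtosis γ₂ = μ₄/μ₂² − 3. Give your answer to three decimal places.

μ₂² = 14.17² = 200.78890
μ₄/μ₂² = 1190.307 / 200.78890 = 5.92815
γ₂ = 5.92815 − 3 ≈ 2.928

2.928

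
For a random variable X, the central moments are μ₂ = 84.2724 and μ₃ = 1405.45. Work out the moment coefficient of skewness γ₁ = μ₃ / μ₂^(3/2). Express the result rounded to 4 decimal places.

σ = √μ₂ = √84.2724 = 9.18000
σ³ = μ₂^(3/2) = 773.62063
γ₁ = μ₃/σ³ = 1405.45 / 773.62063 ≈ 1.8167

1.8167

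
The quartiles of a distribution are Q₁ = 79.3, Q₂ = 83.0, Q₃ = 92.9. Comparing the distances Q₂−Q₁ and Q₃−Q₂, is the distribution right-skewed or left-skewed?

Q₂ − Q₁ = 3.7;  Q₃ − Q₂ = 9.9
Q₃ − Q₂ > Q₂ − Q₁ ⇒ the upper half is more spread out ⇒ right-skewed.

right-skewed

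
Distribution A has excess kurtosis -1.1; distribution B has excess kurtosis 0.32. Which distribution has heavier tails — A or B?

Higher excess kurtosis ⇒ heavier tails relative to the normal distribution.
-1.1 vs 0.32: the larger is 0.32, so B has heavier tails. (B is leptokurtic — heavier-than-normal tails; the other is platykurtic.)

B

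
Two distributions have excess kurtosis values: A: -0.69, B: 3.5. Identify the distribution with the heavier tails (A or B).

Higher excess kurtosis ⇒ heavier tails relative to the normal distribution.
-0.69 vs 3.5: the larger is 3.5, so B has heavier tails. (B is leptokurtic — heavier-than-normal tails; the other is platykurtic.)

B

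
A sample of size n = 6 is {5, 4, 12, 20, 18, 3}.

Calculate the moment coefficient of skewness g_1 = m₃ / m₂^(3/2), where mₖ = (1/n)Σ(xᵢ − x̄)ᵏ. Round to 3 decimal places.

x̄ = (5 + 4 + 12 + 20 + 18 + 3) / 6 = 10.3333
deviations (xᵢ − x̄): -5.3333, -6.3333, 1.6667, 9.6667, 7.6667, -7.3333
Σ(xᵢ − x̄)² = 277.3333 ⇒ m₂ = 277.3333/6 = 46.22222
Σ(xᵢ − x̄)³ = 558.4444 ⇒ m₃ = 558.4444/6 = 93.07407
m₂^(3/2) = 46.22222^(1.5) = 314.25068
g_1 = m₃ / m₂^(3/2) = 93.07407 / 314.25068 ≈ 0.296

0.296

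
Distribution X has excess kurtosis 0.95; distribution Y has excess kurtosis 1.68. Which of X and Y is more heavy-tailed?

Y

Higher excess kurtosis ⇒ heavier tails relative to the normal distribution.
0.95 vs 1.68: the larger is 1.68, so Y has heavier tails.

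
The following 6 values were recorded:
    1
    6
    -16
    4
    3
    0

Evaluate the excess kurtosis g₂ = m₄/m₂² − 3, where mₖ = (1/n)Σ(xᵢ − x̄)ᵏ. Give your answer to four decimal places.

x̄ = -0.3333
Σ(xᵢ − x̄)² = 317.3333 ⇒ m₂ = 52.88889
Σ(xᵢ − x̄)⁴ = 62331.1111 ⇒ m₄ = 10388.51852
m₂² = 2797.23457
g₂ = m₄/m₂² − 3 = 3.71385 − 3 ≈ 0.7139

0.7139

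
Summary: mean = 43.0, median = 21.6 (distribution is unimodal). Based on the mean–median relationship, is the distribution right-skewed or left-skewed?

mean − median = 43.0 − 21.6 = 21.4
mean > median ⇒ the longer tail is on the right ⇒ right-skewed (positively skewed).

right-skewed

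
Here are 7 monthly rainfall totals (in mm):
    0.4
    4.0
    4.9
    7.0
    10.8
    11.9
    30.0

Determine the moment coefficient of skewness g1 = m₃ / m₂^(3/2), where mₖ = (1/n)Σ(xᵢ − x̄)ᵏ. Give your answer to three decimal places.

x̄ = (0.4 + 4.0 + 4.9 + 7.0 + 10.8 + 11.9 + 30.0) / 7 = 9.8571
deviations (xᵢ − x̄): -9.4571, -5.8571, -4.9571, -2.8571, 0.9429, 2.0429, 20.1429
Σ(xᵢ − x̄)² = 567.2771 ⇒ m₂ = 567.2771/7 = 81.03959
Σ(xᵢ − x̄)³ = 6990.1232 ⇒ m₃ = 6990.1232/7 = 998.58903
m₂^(3/2) = 81.03959^(1.5) = 729.53456
g1 = m₃ / m₂^(3/2) = 998.58903 / 729.53456 ≈ 1.369

1.369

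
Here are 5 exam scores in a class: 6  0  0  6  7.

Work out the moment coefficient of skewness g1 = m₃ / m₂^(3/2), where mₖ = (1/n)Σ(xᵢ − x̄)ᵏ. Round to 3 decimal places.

x̄ = (6 + 0 + 0 + 6 + 7) / 5 = 3.8000
deviations (xᵢ − x̄): 2.2000, -3.8000, -3.8000, 2.2000, 3.2000
Σ(xᵢ − x̄)² = 48.8000 ⇒ m₂ = 48.8000/5 = 9.76000
Σ(xᵢ − x̄)³ = -55.6800 ⇒ m₃ = -55.6800/5 = -11.13600
m₂^(3/2) = 9.76000^(1.5) = 30.49121
g1 = m₃ / m₂^(3/2) = -11.13600 / 30.49121 ≈ -0.365

-0.365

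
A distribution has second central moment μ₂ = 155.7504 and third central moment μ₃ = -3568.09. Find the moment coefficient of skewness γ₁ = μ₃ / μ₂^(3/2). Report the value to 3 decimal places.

-1.836

σ = √μ₂ = √155.7504 = 12.48000
σ³ = μ₂^(3/2) = 1943.76499
γ₁ = μ₃/σ³ = -3568.09 / 1943.76499 ≈ -1.836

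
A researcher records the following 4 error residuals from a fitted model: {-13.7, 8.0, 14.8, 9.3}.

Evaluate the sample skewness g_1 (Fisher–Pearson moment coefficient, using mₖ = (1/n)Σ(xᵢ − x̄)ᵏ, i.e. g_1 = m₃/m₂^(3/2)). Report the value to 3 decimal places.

x̄ = (-13.7 + 8.0 + 14.8 + 9.3) / 4 = 4.6000
deviations (xᵢ − x̄): -18.3000, 3.4000, 10.2000, 4.7000
Σ(xᵢ − x̄)² = 472.5800 ⇒ m₂ = 472.5800/4 = 118.14500
Σ(xᵢ − x̄)³ = -4924.1520 ⇒ m₃ = -4924.1520/4 = -1231.03800
m₂^(3/2) = 118.14500^(1.5) = 1284.17148
g_1 = m₃ / m₂^(3/2) = -1231.03800 / 1284.17148 ≈ -0.959

-0.959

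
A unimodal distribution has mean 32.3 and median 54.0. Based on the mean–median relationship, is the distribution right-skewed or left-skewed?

left-skewed

mean − median = 32.3 − 54.0 = -21.7
mean < median ⇒ the longer tail is on the left ⇒ left-skewed (negatively skewed).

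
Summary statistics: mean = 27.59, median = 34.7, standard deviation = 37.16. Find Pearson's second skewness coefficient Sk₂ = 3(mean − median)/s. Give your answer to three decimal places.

-0.574

Sk₂ = 3(27.59 − 34.7) / 37.16 = 3 × -7.1100 / 37.16
    = -21.3300 / 37.16 ≈ -0.574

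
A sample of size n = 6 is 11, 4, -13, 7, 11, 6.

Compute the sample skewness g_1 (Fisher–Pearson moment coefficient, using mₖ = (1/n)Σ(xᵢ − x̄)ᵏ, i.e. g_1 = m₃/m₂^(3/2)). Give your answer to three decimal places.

x̄ = (11 + 4 - 13 + 7 + 11 + 6) / 6 = 4.3333
deviations (xᵢ − x̄): 6.6667, -0.3333, -17.3333, 2.6667, 6.6667, 1.6667
Σ(xᵢ − x̄)² = 399.3333 ⇒ m₂ = 399.3333/6 = 66.55556
Σ(xᵢ − x̄)³ = -4591.5556 ⇒ m₃ = -4591.5556/6 = -765.25926
m₂^(3/2) = 66.55556^(1.5) = 542.97079
g_1 = m₃ / m₂^(3/2) = -765.25926 / 542.97079 ≈ -1.409

-1.409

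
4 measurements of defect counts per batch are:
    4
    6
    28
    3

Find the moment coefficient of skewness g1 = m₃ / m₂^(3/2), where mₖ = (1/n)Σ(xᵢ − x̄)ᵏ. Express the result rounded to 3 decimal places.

1.117

x̄ = (4 + 6 + 28 + 3) / 4 = 10.2500
deviations (xᵢ − x̄): -6.2500, -4.2500, 17.7500, -7.2500
Σ(xᵢ − x̄)² = 424.7500 ⇒ m₂ = 424.7500/4 = 106.18750
Σ(xᵢ − x̄)³ = 4890.3750 ⇒ m₃ = 4890.3750/4 = 1222.59375
m₂^(3/2) = 106.18750^(1.5) = 1094.23372
g1 = m₃ / m₂^(3/2) = 1222.59375 / 1094.23372 ≈ 1.117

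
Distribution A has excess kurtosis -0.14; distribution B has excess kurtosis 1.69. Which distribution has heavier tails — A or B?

B

Higher excess kurtosis ⇒ heavier tails relative to the normal distribution.
-0.14 vs 1.69: the larger is 1.69, so B has heavier tails. (B is leptokurtic — heavier-than-normal tails; the other is platykurtic.)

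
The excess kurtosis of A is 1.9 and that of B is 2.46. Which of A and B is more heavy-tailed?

Higher excess kurtosis ⇒ heavier tails relative to the normal distribution.
1.9 vs 2.46: the larger is 2.46, so B has heavier tails.

B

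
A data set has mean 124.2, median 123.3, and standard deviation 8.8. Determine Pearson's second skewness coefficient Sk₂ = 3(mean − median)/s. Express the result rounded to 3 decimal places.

Sk₂ = 3(124.2 − 123.3) / 8.8 = 3 × 0.9000 / 8.8
    = 2.7000 / 8.8 ≈ 0.307

0.307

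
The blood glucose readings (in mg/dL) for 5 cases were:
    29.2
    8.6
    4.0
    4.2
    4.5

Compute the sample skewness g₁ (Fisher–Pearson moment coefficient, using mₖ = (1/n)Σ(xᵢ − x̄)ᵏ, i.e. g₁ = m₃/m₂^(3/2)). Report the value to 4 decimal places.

x̄ = (29.2 + 8.6 + 4.0 + 4.2 + 4.5) / 5 = 10.1000
deviations (xᵢ − x̄): 19.1000, -1.5000, -6.1000, -5.9000, -5.6000
Σ(xᵢ − x̄)² = 470.4400 ⇒ m₂ = 470.4400/5 = 94.08800
Σ(xᵢ − x̄)³ = 6356.5200 ⇒ m₃ = 6356.5200/5 = 1271.30400
m₂^(3/2) = 94.08800^(1.5) = 912.64390
g₁ = m₃ / m₂^(3/2) = 1271.30400 / 912.64390 ≈ 1.3930

1.3930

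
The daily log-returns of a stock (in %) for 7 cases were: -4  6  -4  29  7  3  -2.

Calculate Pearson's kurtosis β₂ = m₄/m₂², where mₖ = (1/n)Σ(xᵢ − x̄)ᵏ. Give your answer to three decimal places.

x̄ = 5.0000
Σ(xᵢ − x̄)² = 796.0000 ⇒ m₂ = 113.71429
Σ(xᵢ − x̄)⁴ = 347332.0000 ⇒ m₄ = 49618.85714
m₂² = 12930.93878
β₂ = m₄/m₂² = 49618.85714 / 12930.93878 ≈ 3.837

3.837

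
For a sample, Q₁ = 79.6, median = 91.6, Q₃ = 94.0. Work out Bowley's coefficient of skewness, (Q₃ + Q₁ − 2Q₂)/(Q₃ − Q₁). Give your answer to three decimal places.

-0.667

numerator: Q₃ + Q₁ − 2Q₂ = 94.0 + 79.6 − 2×91.6 = -9.6000
denominator: Q₃ − Q₁ = 94.0 − 79.6 = 14.4000
Bowley skewness = -9.6000 / 14.4000 ≈ -0.667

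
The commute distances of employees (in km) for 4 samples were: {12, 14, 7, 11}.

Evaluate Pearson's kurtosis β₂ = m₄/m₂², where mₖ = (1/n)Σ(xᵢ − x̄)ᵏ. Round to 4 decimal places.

2.0000

x̄ = 11.0000
Σ(xᵢ − x̄)² = 26.0000 ⇒ m₂ = 6.50000
Σ(xᵢ − x̄)⁴ = 338.0000 ⇒ m₄ = 84.50000
m₂² = 42.25000
β₂ = m₄/m₂² = 84.50000 / 42.25000 ≈ 2.0000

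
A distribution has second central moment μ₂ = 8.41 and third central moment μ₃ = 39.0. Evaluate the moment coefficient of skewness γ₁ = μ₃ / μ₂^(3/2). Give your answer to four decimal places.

1.5991

σ = √μ₂ = √8.41 = 2.90000
σ³ = μ₂^(3/2) = 24.38900
γ₁ = μ₃/σ³ = 39.0 / 24.38900 ≈ 1.5991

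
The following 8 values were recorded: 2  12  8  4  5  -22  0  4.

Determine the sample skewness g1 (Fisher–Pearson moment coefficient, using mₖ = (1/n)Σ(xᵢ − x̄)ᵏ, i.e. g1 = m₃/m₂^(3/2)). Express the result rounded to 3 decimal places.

-1.678

x̄ = (2 + 12 + 8 + 4 + 5 - 22 + 0 + 4) / 8 = 1.6250
deviations (xᵢ − x̄): 0.3750, 10.3750, 6.3750, 2.3750, 3.3750, -23.6250, -1.6250, 2.3750
Σ(xᵢ − x̄)² = 731.8750 ⇒ m₂ = 731.8750/8 = 91.48438
Σ(xᵢ − x̄)³ = -11749.2188 ⇒ m₃ = -11749.2188/8 = -1468.65234
m₂^(3/2) = 91.48438^(1.5) = 875.02485
g1 = m₃ / m₂^(3/2) = -1468.65234 / 875.02485 ≈ -1.678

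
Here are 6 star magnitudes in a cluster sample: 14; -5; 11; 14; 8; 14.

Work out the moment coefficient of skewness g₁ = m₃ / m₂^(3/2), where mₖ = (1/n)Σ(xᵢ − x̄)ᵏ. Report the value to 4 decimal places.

-1.4141

x̄ = (14 - 5 + 11 + 14 + 8 + 14) / 6 = 9.3333
deviations (xᵢ − x̄): 4.6667, -14.3333, 1.6667, 4.6667, -1.3333, 4.6667
Σ(xᵢ − x̄)² = 275.3333 ⇒ m₂ = 275.3333/6 = 45.88889
Σ(xᵢ − x̄)³ = -2637.5556 ⇒ m₃ = -2637.5556/6 = -439.59259
m₂^(3/2) = 45.88889^(1.5) = 310.85747
g₁ = m₃ / m₂^(3/2) = -439.59259 / 310.85747 ≈ -1.4141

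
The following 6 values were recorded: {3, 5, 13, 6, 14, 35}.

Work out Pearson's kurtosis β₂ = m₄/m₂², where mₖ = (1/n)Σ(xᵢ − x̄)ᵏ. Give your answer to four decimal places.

x̄ = 12.6667
Σ(xᵢ − x̄)² = 697.3333 ⇒ m₂ = 116.22222
Σ(xᵢ − x̄)⁴ = 262944.4444 ⇒ m₄ = 43824.07407
m₂² = 13507.60494
β₂ = m₄/m₂² = 43824.07407 / 13507.60494 ≈ 3.2444

3.2444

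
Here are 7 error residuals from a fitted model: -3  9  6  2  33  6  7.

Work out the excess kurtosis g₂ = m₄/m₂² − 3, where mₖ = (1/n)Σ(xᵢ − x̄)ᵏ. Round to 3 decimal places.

1.220

x̄ = 8.5714
Σ(xᵢ − x̄)² = 789.7143 ⇒ m₂ = 112.81633
Σ(xᵢ − x̄)⁴ = 376003.7201 ⇒ m₄ = 53714.81716
m₂² = 12727.52353
g₂ = m₄/m₂² − 3 = 4.22037 − 3 ≈ 1.220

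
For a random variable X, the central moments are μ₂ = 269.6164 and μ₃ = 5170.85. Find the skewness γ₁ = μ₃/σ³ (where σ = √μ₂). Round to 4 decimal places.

σ = √μ₂ = √269.6164 = 16.42000
σ³ = μ₂^(3/2) = 4427.10129
γ₁ = μ₃/σ³ = 5170.85 / 4427.10129 ≈ 1.1680

1.1680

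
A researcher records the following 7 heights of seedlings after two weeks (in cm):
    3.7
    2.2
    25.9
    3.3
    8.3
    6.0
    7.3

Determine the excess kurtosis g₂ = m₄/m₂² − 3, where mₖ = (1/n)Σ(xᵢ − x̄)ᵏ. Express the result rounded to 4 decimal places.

1.5048

x̄ = 8.1000
Σ(xᵢ − x̄)² = 399.1400 ⇒ m₂ = 57.02000
Σ(xᵢ − x̄)⁴ = 102524.8322 ⇒ m₄ = 14646.40460
m₂² = 3251.28040
g₂ = m₄/m₂² − 3 = 4.50481 − 3 ≈ 1.5048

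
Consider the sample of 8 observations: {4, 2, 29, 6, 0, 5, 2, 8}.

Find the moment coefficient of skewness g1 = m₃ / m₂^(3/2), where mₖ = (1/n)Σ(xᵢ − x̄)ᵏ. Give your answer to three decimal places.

x̄ = (4 + 2 + 29 + 6 + 0 + 5 + 2 + 8) / 8 = 7.0000
deviations (xᵢ − x̄): -3.0000, -5.0000, 22.0000, -1.0000, -7.0000, -2.0000, -5.0000, 1.0000
Σ(xᵢ − x̄)² = 598.0000 ⇒ m₂ = 598.0000/8 = 74.75000
Σ(xᵢ − x̄)³ = 10020.0000 ⇒ m₃ = 10020.0000/8 = 1252.50000
m₂^(3/2) = 74.75000^(1.5) = 646.27417
g1 = m₃ / m₂^(3/2) = 1252.50000 / 646.27417 ≈ 1.938

1.938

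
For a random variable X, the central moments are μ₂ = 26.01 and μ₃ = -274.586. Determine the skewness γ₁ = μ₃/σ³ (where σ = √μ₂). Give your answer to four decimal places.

-2.0700

σ = √μ₂ = √26.01 = 5.10000
σ³ = μ₂^(3/2) = 132.65100
γ₁ = μ₃/σ³ = -274.586 / 132.65100 ≈ -2.0700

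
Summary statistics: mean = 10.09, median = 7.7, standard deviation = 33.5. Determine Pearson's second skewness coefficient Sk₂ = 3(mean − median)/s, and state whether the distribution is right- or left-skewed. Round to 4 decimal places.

Sk₂ = 3(10.09 − 7.7) / 33.5 = 3 × 2.3900 / 33.5
    = 7.1700 / 33.5 ≈ 0.2140
Sk₂ > 0 ⇒ mean > median ⇒ right-skewed (positive skew).

0.2140, right-skewed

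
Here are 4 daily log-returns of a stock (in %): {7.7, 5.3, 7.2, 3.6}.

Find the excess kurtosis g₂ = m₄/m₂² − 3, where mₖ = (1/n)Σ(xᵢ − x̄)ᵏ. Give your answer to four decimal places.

x̄ = 5.9500
Σ(xᵢ − x̄)² = 10.5700 ⇒ m₂ = 2.64250
Σ(xᵢ − x̄)⁴ = 42.4968 ⇒ m₄ = 10.62421
m₂² = 6.98281
g₂ = m₄/m₂² − 3 = 1.52148 − 3 ≈ -1.4785

-1.4785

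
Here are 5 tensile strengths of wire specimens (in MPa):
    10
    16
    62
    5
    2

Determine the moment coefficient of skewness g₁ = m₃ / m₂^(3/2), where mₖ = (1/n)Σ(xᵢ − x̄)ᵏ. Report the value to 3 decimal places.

x̄ = (10 + 16 + 62 + 5 + 2) / 5 = 19.0000
deviations (xᵢ − x̄): -9.0000, -3.0000, 43.0000, -14.0000, -17.0000
Σ(xᵢ − x̄)² = 2424.0000 ⇒ m₂ = 2424.0000/5 = 484.80000
Σ(xᵢ − x̄)³ = 71094.0000 ⇒ m₃ = 71094.0000/5 = 14218.80000
m₂^(3/2) = 484.80000^(1.5) = 10674.41091
g₁ = m₃ / m₂^(3/2) = 14218.80000 / 10674.41091 ≈ 1.332

1.332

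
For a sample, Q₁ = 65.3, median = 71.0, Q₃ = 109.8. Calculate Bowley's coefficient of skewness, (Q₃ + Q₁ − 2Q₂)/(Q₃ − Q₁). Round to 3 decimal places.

0.744

numerator: Q₃ + Q₁ − 2Q₂ = 109.8 + 65.3 − 2×71.0 = 33.1000
denominator: Q₃ − Q₁ = 109.8 − 65.3 = 44.5000
Bowley skewness = 33.1000 / 44.5000 ≈ 0.744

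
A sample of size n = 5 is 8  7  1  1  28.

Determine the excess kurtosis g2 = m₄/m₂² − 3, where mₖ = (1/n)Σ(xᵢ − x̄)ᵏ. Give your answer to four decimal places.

x̄ = 9.0000
Σ(xᵢ − x̄)² = 494.0000 ⇒ m₂ = 98.80000
Σ(xᵢ − x̄)⁴ = 138530.0000 ⇒ m₄ = 27706.00000
m₂² = 9761.44000
g2 = m₄/m₂² − 3 = 2.83831 − 3 ≈ -0.1617

-0.1617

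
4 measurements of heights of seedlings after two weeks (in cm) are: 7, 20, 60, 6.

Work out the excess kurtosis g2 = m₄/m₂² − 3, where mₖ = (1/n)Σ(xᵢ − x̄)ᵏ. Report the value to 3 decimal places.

-0.855

x̄ = 23.2500
Σ(xᵢ − x̄)² = 1922.7500 ⇒ m₂ = 480.68750
Σ(xᵢ − x̄)⁴ = 1982403.0781 ⇒ m₄ = 495600.76953
m₂² = 231060.47266
g2 = m₄/m₂² − 3 = 2.14490 − 3 ≈ -0.855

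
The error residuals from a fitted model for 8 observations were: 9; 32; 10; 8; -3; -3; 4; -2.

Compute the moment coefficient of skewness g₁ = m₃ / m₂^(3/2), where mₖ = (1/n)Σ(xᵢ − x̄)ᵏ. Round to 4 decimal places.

1.3241

x̄ = (9 + 32 + 10 + 8 - 3 - 3 + 4 - 2) / 8 = 6.8750
deviations (xᵢ − x̄): 2.1250, 25.1250, 3.1250, 1.1250, -9.8750, -9.8750, -2.8750, -8.8750
Σ(xᵢ − x̄)² = 928.8750 ⇒ m₂ = 928.8750/8 = 116.10938
Σ(xᵢ − x̄)³ = 13253.3438 ⇒ m₃ = 13253.3438/8 = 1656.66797
m₂^(3/2) = 116.10938^(1.5) = 1251.12566
g₁ = m₃ / m₂^(3/2) = 1656.66797 / 1251.12566 ≈ 1.3241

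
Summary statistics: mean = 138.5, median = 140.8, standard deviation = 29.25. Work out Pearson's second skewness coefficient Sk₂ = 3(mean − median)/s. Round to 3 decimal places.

Sk₂ = 3(138.5 − 140.8) / 29.25 = 3 × -2.3000 / 29.25
    = -6.9000 / 29.25 ≈ -0.236

-0.236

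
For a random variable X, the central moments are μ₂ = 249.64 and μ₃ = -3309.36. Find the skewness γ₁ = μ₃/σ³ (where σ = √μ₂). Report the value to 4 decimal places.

-0.8390

σ = √μ₂ = √249.64 = 15.80000
σ³ = μ₂^(3/2) = 3944.31200
γ₁ = μ₃/σ³ = -3309.36 / 3944.31200 ≈ -0.8390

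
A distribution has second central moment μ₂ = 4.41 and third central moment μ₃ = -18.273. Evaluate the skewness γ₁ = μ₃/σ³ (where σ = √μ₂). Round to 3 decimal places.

-1.973

σ = √μ₂ = √4.41 = 2.10000
σ³ = μ₂^(3/2) = 9.26100
γ₁ = μ₃/σ³ = -18.273 / 9.26100 ≈ -1.973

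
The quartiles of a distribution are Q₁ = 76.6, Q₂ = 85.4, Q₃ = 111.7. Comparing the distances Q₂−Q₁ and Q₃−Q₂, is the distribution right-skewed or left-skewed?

Q₂ − Q₁ = 8.8;  Q₃ − Q₂ = 26.3
Q₃ − Q₂ > Q₂ − Q₁ ⇒ the upper half is more spread out ⇒ right-skewed.

right-skewed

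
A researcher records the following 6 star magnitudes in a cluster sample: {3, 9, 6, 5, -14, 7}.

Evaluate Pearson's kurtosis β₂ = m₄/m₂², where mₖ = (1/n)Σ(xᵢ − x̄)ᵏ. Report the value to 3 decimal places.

3.810

x̄ = 2.6667
Σ(xᵢ − x̄)² = 353.3333 ⇒ m₂ = 58.88889
Σ(xᵢ − x̄)⁴ = 79275.1111 ⇒ m₄ = 13212.51852
m₂² = 3467.90123
β₂ = m₄/m₂² = 13212.51852 / 3467.90123 ≈ 3.810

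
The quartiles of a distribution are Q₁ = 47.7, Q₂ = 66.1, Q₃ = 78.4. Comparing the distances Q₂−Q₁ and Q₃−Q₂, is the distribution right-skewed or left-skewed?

left-skewed

Q₂ − Q₁ = 18.4;  Q₃ − Q₂ = 12.3
Q₂ − Q₁ > Q₃ − Q₂ ⇒ the lower half is more spread out ⇒ left-skewed.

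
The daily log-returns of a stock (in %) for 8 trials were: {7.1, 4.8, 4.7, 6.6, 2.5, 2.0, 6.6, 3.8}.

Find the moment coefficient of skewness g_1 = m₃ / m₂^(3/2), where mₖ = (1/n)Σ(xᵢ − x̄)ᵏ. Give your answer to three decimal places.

-0.180

x̄ = (7.1 + 4.8 + 4.7 + 6.6 + 2.5 + 2.0 + 6.6 + 3.8) / 8 = 4.7625
deviations (xᵢ − x̄): 2.3375, 0.0375, -0.0625, 1.8375, -2.2625, -2.7625, 1.8375, -0.9625
Σ(xᵢ − x̄)² = 25.8987 ⇒ m₂ = 25.8987/8 = 3.23734
Σ(xᵢ − x̄)³ = -8.3750 ⇒ m₃ = -8.3750/8 = -1.04687
m₂^(3/2) = 3.23734^(1.5) = 5.82483
g_1 = m₃ / m₂^(3/2) = -1.04687 / 5.82483 ≈ -0.180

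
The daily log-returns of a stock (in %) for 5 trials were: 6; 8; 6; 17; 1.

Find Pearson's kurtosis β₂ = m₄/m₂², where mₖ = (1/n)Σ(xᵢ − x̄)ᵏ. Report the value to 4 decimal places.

2.5813

x̄ = 7.6000
Σ(xᵢ − x̄)² = 137.2000 ⇒ m₂ = 27.44000
Σ(xᵢ − x̄)⁴ = 9718.0960 ⇒ m₄ = 1943.61920
m₂² = 752.95360
β₂ = m₄/m₂² = 1943.61920 / 752.95360 ≈ 2.5813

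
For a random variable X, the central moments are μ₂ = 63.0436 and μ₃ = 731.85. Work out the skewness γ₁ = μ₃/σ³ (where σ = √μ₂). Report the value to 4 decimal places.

σ = √μ₂ = √63.0436 = 7.94000
σ³ = μ₂^(3/2) = 500.56618
γ₁ = μ₃/σ³ = 731.85 / 500.56618 ≈ 1.4620

1.4620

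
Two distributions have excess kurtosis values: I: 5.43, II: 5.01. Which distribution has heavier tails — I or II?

Higher excess kurtosis ⇒ heavier tails relative to the normal distribution.
5.43 vs 5.01: the larger is 5.43, so I has heavier tails.

I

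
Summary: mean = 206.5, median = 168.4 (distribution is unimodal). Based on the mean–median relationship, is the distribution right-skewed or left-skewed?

right-skewed

mean − median = 206.5 − 168.4 = 38.1
mean > median ⇒ the longer tail is on the right ⇒ right-skewed (positively skewed).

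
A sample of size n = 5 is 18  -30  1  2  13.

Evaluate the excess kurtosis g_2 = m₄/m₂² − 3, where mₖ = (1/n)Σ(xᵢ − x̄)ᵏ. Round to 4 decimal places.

x̄ = 0.8000
Σ(xᵢ − x̄)² = 1394.8000 ⇒ m₂ = 278.96000
Σ(xᵢ − x̄)⁴ = 1009594.5760 ⇒ m₄ = 201918.91520
m₂² = 77818.68160
g_2 = m₄/m₂² − 3 = 2.59474 − 3 ≈ -0.4053

-0.4053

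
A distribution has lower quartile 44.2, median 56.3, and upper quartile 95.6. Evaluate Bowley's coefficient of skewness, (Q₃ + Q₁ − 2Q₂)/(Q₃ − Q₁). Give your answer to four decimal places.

0.5292

numerator: Q₃ + Q₁ − 2Q₂ = 95.6 + 44.2 − 2×56.3 = 27.2000
denominator: Q₃ − Q₁ = 95.6 − 44.2 = 51.4000
Bowley skewness = 27.2000 / 51.4000 ≈ 0.5292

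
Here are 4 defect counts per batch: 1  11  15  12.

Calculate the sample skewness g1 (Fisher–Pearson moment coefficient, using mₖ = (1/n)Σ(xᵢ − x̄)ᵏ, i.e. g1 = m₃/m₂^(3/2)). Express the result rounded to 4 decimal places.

-0.8784

x̄ = (1 + 11 + 15 + 12) / 4 = 9.7500
deviations (xᵢ − x̄): -8.7500, 1.2500, 5.2500, 2.2500
Σ(xᵢ − x̄)² = 110.7500 ⇒ m₂ = 110.7500/4 = 27.68750
Σ(xᵢ − x̄)³ = -511.8750 ⇒ m₃ = -511.8750/4 = -127.96875
m₂^(3/2) = 27.68750^(1.5) = 145.68862
g1 = m₃ / m₂^(3/2) = -127.96875 / 145.68862 ≈ -0.8784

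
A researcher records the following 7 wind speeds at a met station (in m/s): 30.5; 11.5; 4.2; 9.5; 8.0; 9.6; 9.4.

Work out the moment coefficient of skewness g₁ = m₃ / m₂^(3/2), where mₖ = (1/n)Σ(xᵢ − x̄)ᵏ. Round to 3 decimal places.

1.730

x̄ = (30.5 + 11.5 + 4.2 + 9.5 + 8.0 + 9.6 + 9.4) / 7 = 11.8143
deviations (xᵢ − x̄): 18.6857, -0.3143, -7.6143, -2.3143, -3.8143, -2.2143, -2.4143
Σ(xᵢ − x̄)² = 437.8686 ⇒ m₂ = 437.8686/7 = 62.55265
Σ(xᵢ − x̄)³ = 5989.9232 ⇒ m₃ = 5989.9232/7 = 855.70331
m₂^(3/2) = 62.55265^(1.5) = 494.73040
g₁ = m₃ / m₂^(3/2) = 855.70331 / 494.73040 ≈ 1.730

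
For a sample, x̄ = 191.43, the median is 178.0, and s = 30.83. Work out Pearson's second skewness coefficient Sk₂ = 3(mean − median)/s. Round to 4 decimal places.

Sk₂ = 3(191.43 − 178.0) / 30.83 = 3 × 13.4300 / 30.83
    = 40.2900 / 30.83 ≈ 1.3068

1.3068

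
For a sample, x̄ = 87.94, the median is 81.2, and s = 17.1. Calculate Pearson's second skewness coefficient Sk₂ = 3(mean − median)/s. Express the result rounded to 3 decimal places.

1.182

Sk₂ = 3(87.94 − 81.2) / 17.1 = 3 × 6.7400 / 17.1
    = 20.2200 / 17.1 ≈ 1.182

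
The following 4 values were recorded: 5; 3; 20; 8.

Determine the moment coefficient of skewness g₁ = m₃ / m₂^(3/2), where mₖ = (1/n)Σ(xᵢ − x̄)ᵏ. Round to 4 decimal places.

x̄ = (5 + 3 + 20 + 8) / 4 = 9.0000
deviations (xᵢ − x̄): -4.0000, -6.0000, 11.0000, -1.0000
Σ(xᵢ − x̄)² = 174.0000 ⇒ m₂ = 174.0000/4 = 43.50000
Σ(xᵢ − x̄)³ = 1050.0000 ⇒ m₃ = 1050.0000/4 = 262.50000
m₂^(3/2) = 43.50000^(1.5) = 286.90220
g₁ = m₃ / m₂^(3/2) = 262.50000 / 286.90220 ≈ 0.9149

0.9149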